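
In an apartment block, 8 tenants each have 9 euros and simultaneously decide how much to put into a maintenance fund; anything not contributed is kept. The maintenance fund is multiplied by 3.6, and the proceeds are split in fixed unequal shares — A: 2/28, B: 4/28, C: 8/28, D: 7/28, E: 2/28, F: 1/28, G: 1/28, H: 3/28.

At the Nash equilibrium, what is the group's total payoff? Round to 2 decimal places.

95.40 euros

Each unit j contributes comes back to j as 3.6 × (j's share), so j prefers to contribute only if that share exceeds 1/3.6 = 0.2778; otherwise keeping the unit dominates.
The only share above 0.2778 is C's 8/28, contributing 9; the remaining 7 contribute 0. Total contributed: 9.
The maintenance fund pays out 3.6 × 9 = 32.40 in total (split across the unequal shares, but the aggregate is all that matters for the group sum).
The 7 free-riders keep 9 each, adding 63. Group total = 63 + 32.40 = 95.40.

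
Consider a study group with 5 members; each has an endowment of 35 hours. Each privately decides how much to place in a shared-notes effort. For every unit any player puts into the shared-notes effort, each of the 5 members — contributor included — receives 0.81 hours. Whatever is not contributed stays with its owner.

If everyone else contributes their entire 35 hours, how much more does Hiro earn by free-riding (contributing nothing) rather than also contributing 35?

Switching from a contribution of 35 to 0 lets Hiro keep an extra 35 hours, but lowers the shared-notes effort by 35, which costs Hiro their own share of that drop: 0.81 × 35 = 28.35.
Net gain = 35 − 28.35 = 6.65. The private return per contributed unit (0.81) is below 1, so free-riding is indeed the best response regardless of what the others do.

6.65 hours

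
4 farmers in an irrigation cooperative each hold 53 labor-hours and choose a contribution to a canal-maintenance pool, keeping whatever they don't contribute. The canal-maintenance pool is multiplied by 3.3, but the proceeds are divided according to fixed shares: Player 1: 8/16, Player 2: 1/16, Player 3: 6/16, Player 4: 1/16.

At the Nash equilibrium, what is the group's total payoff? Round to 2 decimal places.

455.80 labor-hours

For player j, contributing a unit is worthwhile iff 3.3 × (j's share) ≥ 1, i.e. iff j's share is at least 0.3030.
The shares above 0.3030 belong to Player 1 and Player 3, contributing 53 each; the remaining 2 contribute 0. Total contributed: 106.
The canal-maintenance pool pays out 3.3 × 106 = 349.80 in total (split across the unequal shares, but the aggregate is all that matters for the group sum).
The 2 free-riders keep 53 each, adding 106. Group total = 106 + 349.80 = 455.80.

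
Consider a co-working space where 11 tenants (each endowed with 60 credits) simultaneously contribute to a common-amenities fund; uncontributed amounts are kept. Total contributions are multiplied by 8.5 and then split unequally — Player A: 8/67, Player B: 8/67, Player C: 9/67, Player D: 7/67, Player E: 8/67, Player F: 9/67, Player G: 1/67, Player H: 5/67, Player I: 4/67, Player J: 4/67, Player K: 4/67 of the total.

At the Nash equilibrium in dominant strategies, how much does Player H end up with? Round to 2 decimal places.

Player j's private return per contributed unit is 8.5 × (j's share). Contributing is weakly dominant for j when that share is at least 1/8.5 = 0.1176, and contributing 0 is dominant otherwise.
Player A, Player B, Player C, Player E and Player F are above the threshold, contributing 60 each; the remaining 6 contribute 0. Total contributed: 300.
Player H keeps 60 and receives 8.5 × 300 × 5/67 = 190.30 from the common-amenities fund, for a payoff of 250.30.

250.30 credits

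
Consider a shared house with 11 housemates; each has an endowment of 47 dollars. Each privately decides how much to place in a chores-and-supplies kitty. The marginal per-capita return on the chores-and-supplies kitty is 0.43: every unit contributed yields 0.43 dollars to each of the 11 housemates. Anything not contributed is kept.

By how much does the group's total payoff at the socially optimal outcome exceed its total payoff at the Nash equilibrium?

The private return per contributed unit is 0.43 < 1, so contributing 0 is dominant for every player. At the Nash equilibrium everyone keeps their 47, and the group total is 11 × 47 = 517.
Each contributed unit returns 4.730 to the group as a whole (0.43 to each of 11 players), which exceeds 1, so the social optimum is full contribution: group total = 4.730 × 517 = 2445.41.
Efficiency loss = 2445.41 − 517 = 1928.41.

1928.41 dollars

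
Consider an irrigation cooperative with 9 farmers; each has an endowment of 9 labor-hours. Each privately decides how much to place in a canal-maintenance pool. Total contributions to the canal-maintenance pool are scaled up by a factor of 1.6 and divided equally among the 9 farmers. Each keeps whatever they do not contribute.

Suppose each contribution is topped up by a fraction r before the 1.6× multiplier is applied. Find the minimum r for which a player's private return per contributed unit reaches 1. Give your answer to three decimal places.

4.625

With matching at rate r, one contributed unit becomes (1 + r) in the canal-maintenance pool and returns 1.6 × (1 + r) / 9 to the contributor.
Setting this equal to 1: 1 + r = 9/1.6 = 5.6250.
So the minimum matching rate is r = 5.6250 − 1 = 4.625.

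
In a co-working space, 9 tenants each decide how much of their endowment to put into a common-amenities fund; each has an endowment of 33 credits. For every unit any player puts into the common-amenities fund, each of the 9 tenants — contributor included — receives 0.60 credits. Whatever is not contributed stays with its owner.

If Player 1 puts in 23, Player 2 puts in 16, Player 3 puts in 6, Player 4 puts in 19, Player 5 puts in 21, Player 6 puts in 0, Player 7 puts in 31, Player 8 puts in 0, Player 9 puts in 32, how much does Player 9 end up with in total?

Total contributed: 23 + 16 + 6 + 19 + 21 + 0 + 31 + 0 + 32 = 148.
Each receives 0.60 × 148 = 88.80 from the common-amenities fund.
Player 9 keeps 33 − 32 = 1, so Player 9's payoff is 1 + 88.80 = 89.80.

89.80 credits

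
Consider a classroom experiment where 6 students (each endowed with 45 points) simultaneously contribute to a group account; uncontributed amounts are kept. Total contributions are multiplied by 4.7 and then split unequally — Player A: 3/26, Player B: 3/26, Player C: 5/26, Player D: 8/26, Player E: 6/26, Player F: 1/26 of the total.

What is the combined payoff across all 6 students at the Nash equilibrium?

603.00 points

Each unit j contributes comes back to j as 4.7 × (j's share), so j prefers to contribute only if that share exceeds 1/4.7 = 0.2128; otherwise keeping the unit dominates.
Player D and Player E clear that bar, contributing 45 each; the remaining 4 contribute 0. Total contributed: 90.
The group account pays out 4.7 × 90 = 423.00 in total (split across the unequal shares, but the aggregate is all that matters for the group sum).
The 4 free-riders keep 45 each, adding 180. Group total = 180 + 423.00 = 603.00.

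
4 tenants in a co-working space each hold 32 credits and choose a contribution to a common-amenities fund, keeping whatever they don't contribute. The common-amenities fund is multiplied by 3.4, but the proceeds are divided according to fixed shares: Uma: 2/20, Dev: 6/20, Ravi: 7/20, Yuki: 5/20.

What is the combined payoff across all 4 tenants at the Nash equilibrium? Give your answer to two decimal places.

Each unit j contributes comes back to j as 3.4 × (j's share), so j prefers to contribute only if that share exceeds 1/3.4 = 0.2941; otherwise keeping the unit dominates.
Dev and Ravi clear that bar, contributing 32 each; the remaining 2 contribute 0. Total contributed: 64.
The common-amenities fund pays out 3.4 × 64 = 217.60 in total (split across the unequal shares, but the aggregate is all that matters for the group sum).
The 2 free-riders keep 32 each, adding 64. Group total = 64 + 217.60 = 281.60.

281.60 credits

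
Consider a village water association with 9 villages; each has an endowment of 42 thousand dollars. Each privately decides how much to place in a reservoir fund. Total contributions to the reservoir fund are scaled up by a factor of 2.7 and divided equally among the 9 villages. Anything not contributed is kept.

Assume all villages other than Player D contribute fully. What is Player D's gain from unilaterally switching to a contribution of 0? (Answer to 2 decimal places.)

29.40 thousand dollars

Switching from a contribution of 42 to 0 lets Player D keep an extra 42 thousand dollars, but lowers the reservoir fund by 42, which costs Player D their own share of that drop: 2.7/9 × 42 = 12.60.
Net gain = 42 − 12.60 = 29.40. The private return per contributed unit (0.3000) is below 1, so free-riding is indeed the best response regardless of what the others do.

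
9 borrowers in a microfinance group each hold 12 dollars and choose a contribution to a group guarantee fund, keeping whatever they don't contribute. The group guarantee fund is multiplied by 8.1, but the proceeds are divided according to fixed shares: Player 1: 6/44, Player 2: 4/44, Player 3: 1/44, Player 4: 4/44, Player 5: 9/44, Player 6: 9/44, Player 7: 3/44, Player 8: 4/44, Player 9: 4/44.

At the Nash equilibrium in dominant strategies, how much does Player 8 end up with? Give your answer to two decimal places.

Each unit j contributes comes back to j as 8.1 × (j's share), so j prefers to contribute only if that share exceeds 1/8.1 = 0.1235; otherwise keeping the unit dominates.
Player 1, Player 5 and Player 6 are above the threshold, contributing 12 each; the remaining 6 contribute 0. Total contributed: 36.
Player 8 keeps 12 and receives 8.1 × 36 × 4/44 = 26.51 from the group guarantee fund, for a payoff of 38.51.

38.51 dollars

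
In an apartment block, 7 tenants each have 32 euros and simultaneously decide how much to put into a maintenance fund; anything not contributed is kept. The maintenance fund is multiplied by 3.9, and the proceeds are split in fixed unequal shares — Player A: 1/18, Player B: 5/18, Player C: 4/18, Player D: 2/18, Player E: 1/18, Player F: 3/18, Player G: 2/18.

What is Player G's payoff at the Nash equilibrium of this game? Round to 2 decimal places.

A player with share s gets back 3.9·s per unit contributed, so full contribution is dominant for anyone with s > 1/3.9 = 0.2564 and zero contribution is dominant for anyone below.
Player B alone (share 5/18) is above the threshold, contributing 32; the remaining 6 contribute 0. Total contributed: 32.
Player G keeps 32 and receives 3.9 × 32 × 2/18 = 13.87 from the maintenance fund, for a payoff of 45.87.

45.87 euros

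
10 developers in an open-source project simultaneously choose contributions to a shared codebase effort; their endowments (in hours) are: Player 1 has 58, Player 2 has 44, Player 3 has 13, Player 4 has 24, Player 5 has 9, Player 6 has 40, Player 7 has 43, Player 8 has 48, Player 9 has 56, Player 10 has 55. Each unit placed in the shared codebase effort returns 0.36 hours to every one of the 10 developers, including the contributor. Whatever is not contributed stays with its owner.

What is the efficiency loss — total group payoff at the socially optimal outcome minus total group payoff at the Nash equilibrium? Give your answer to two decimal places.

The private return per contributed unit is 0.36 < 1 for everyone, so the Nash equilibrium is zero contribution and the group total is Σ E_j = 58 + 44 + 13 + 24 + 9 + 40 + 43 + 48 + 56 + 55 = 390.
Each contributed unit returns 3.600 to the group, so the social optimum is full contribution by everyone: group total = 3.600 × 390 = 1404.00.
Efficiency loss = (3.600 − 1) × 390 = 1014.00.

1014.00 hours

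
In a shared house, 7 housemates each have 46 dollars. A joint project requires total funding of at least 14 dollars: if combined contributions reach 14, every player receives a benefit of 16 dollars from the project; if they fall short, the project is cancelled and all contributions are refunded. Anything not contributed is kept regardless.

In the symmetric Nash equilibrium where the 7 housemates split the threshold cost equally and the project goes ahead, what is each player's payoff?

Equal share of the threshold: 14/7 = 2.
At this profile no one gains by cutting their contribution: any cut drops the total below 14, the project is cancelled, contributions are refunded, and the deviator ends with 46, which is less than 46 − 2 + 16 = 60. Contributing more than 2 just wastes the excess. So contributing exactly 2 is a best response.
Each player's payoff: 46 − 2 + 16 = 60.

60 dollars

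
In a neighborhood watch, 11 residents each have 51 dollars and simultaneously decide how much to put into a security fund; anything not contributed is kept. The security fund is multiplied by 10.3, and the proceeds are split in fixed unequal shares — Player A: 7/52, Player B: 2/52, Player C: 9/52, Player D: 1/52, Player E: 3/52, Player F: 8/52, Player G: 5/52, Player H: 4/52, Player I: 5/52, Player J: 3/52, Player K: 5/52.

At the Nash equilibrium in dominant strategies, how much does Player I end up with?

A player with share s gets back 10.3·s per unit contributed, so full contribution is dominant for anyone with s > 1/10.3 = 0.0971 and zero contribution is dominant for anyone below.
The shares above 0.0971 belong to Player A, Player C and Player F, contributing 51 each; the remaining 8 contribute 0. Total contributed: 153.
Player I keeps 51 and receives 10.3 × 153 × 5/52 = 151.53 from the security fund, for a payoff of 202.53.

202.53 dollars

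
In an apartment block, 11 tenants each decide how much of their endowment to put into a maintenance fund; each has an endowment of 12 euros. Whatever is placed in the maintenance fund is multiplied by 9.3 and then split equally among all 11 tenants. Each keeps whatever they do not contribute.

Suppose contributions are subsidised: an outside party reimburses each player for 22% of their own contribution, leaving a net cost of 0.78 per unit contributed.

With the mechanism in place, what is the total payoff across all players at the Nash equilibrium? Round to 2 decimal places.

Under the mechanism each unit contributed yields (9.3/11) / 0.78 = 1.0839 back to its contributor per unit of net cost, which exceeds 1, making full contribution the dominant choice for everyone.
At the Nash equilibrium everyone contributes 12. Group total payoff = 11 × (12 × 0.22 + 9.3 × 12) = 1256.64.

1256.64 euros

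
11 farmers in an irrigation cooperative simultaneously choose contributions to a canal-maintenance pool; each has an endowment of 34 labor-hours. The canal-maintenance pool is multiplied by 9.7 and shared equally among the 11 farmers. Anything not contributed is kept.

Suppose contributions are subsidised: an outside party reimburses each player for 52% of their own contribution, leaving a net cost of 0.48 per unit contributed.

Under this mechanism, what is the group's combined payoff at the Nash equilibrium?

3822.28 labor-hours

Under the mechanism each unit contributed yields (9.7/11) / 0.48 = 1.8371 back to its contributor per unit of net cost, which exceeds 1, making full contribution the dominant choice for everyone.
At the Nash equilibrium everyone contributes 34. Group total payoff = 11 × (34 × 0.52 + 9.7 × 34) = 3822.28.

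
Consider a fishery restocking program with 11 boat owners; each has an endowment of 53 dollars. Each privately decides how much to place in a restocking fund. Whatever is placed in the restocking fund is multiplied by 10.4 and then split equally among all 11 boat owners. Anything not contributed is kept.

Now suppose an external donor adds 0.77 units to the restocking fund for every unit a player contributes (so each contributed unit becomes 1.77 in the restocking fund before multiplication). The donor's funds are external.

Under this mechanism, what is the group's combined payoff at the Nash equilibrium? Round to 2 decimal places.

10731.86 dollars

With the mechanism, a contributed unit returns 10.4 × 1.77 / 11 = 1.6735 per unit of net cost to the contributor — now above 1 — so contributing fully is weakly dominant for every player.
So the Nash equilibrium is full contribution by all 11; the group earns 10.4 × 1.77 × 583 = 10731.86.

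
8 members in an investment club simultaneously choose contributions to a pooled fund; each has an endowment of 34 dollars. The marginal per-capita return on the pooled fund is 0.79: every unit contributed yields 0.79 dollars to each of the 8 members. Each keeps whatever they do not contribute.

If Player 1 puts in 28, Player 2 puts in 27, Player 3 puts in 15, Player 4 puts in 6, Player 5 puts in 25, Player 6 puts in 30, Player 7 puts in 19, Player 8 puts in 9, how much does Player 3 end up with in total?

Total contributed: 28 + 27 + 15 + 6 + 25 + 30 + 19 + 9 = 159.
Each receives 0.79 × 159 = 125.61 from the pooled fund.
Player 3 keeps 34 − 15 = 19, so Player 3's payoff is 19 + 125.61 = 144.61.

144.61 dollars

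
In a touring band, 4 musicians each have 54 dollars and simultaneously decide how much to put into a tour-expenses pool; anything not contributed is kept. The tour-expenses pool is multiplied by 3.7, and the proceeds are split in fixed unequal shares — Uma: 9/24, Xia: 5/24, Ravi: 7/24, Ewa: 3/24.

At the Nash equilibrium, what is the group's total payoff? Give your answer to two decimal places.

507.60 dollars

Player j's private return per contributed unit is 3.7 × (j's share). Contributing is weakly dominant for j when that share is at least 1/3.7 = 0.2703, and contributing 0 is dominant otherwise.
The shares above 0.2703 belong to Uma and Ravi, contributing 54 each; the remaining 2 contribute 0. Total contributed: 108.
The tour-expenses pool pays out 3.7 × 108 = 399.60 in total (split across the unequal shares, but the aggregate is all that matters for the group sum).
The 2 free-riders keep 54 each, adding 108. Group total = 108 + 399.60 = 507.60.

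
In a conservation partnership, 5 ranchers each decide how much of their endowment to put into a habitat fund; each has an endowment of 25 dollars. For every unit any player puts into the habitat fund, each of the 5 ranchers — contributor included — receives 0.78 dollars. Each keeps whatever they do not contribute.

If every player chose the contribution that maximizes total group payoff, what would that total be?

487.50 dollars

Each contributed unit returns 3.900 to the group as a whole (0.78 to each of 5 players), which exceeds 1, so the social optimum is full contribution: group total = 3.900 × 125 = 487.50.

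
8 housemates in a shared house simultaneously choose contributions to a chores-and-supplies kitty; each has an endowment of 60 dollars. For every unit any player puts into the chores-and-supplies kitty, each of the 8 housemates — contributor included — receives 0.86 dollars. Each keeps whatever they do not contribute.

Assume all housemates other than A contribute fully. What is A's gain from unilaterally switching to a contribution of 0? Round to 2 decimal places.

Switching from a contribution of 60 to 0 lets A keep an extra 60 dollars, but lowers the chores-and-supplies kitty by 60, which costs A their own share of that drop: 0.86 × 60 = 51.60.
Net gain = 60 − 51.60 = 8.40. The private return per contributed unit (0.86) is below 1, so free-riding is indeed the best response regardless of what the others do.

8.40 dollars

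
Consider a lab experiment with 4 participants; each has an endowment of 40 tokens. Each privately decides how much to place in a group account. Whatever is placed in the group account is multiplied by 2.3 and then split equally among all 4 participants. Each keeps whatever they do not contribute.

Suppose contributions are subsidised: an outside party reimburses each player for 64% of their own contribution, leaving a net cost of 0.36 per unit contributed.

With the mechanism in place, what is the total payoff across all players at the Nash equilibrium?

470.40 tokens

With the mechanism, a contributed unit returns (2.3/4) / 0.36 = 1.5972 per unit of net cost to the contributor — now above 1 — so contributing fully is weakly dominant for every player.
At the Nash equilibrium everyone contributes 40. Group total payoff = 4 × (40 × 0.64 + 2.3 × 40) = 470.40.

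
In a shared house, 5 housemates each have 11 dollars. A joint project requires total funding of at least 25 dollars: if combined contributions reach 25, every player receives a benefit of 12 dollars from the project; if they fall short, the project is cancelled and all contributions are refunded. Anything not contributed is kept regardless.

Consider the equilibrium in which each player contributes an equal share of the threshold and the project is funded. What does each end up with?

Equal share of the threshold: 25/5 = 5.
At this profile no one gains by cutting their contribution: any cut drops the total below 25, the project is cancelled, contributions are refunded, and the deviator ends with 11, which is less than 11 − 5 + 12 = 18. Contributing more than 5 just wastes the excess. So contributing exactly 5 is a best response.
Each player's payoff: 11 − 5 + 12 = 18.

18 dollars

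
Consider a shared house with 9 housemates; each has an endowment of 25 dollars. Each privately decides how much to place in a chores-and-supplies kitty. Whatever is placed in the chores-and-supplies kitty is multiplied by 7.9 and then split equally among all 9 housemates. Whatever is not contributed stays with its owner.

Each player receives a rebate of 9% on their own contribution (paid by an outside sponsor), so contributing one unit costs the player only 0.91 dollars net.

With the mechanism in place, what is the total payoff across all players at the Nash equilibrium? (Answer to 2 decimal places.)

225.00 dollars

The effective private return is (7.9/9) / 0.91 = 0.9646, which is still under 1, so the mechanism doesn't change anyone's dominant strategy: zero contribution.
At the Nash equilibrium no one contributes; group total payoff = 9 × 25 = 225.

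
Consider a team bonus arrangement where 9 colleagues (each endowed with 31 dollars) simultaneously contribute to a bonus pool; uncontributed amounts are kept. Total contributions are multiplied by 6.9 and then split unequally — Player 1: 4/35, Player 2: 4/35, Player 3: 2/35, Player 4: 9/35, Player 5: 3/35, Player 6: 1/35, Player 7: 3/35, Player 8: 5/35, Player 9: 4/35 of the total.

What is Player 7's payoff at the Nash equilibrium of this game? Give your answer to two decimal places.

49.33 dollars

A player with share s gets back 6.9·s per unit contributed, so full contribution is dominant for anyone with s > 1/6.9 = 0.1449 and zero contribution is dominant for anyone below.
Player 4 alone (share 9/35) is above the threshold, contributing 31; the remaining 8 contribute 0. Total contributed: 31.
Player 7 keeps 31 and receives 6.9 × 31 × 3/35 = 18.33 from the bonus pool, for a payoff of 49.33.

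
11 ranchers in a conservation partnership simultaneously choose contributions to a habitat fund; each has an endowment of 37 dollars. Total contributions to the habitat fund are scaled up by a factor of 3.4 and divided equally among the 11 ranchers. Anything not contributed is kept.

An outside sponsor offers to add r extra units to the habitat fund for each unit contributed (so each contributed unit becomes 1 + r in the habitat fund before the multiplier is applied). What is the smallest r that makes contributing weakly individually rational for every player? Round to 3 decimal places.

With matching at rate r, one contributed unit becomes (1 + r) in the habitat fund and returns 3.4 × (1 + r) / 11 to the contributor.
Setting this equal to 1: 1 + r = 11/3.4 = 3.2353.
So the minimum matching rate is r = 3.2353 − 1 = 2.235.

2.235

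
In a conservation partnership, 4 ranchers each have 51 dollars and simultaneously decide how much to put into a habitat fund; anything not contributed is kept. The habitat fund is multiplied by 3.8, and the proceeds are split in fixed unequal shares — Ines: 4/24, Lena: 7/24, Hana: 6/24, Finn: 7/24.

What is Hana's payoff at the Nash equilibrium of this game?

147.90 dollars

Player j's private return per contributed unit is 3.8 × (j's share). Contributing is weakly dominant for j when that share is at least 1/3.8 = 0.2632, and contributing 0 is dominant otherwise.
Lena and Finn clear that bar, contributing 51 each; the remaining 2 contribute 0. Total contributed: 102.
Hana keeps 51 and receives 3.8 × 102 × 6/24 = 96.90 from the habitat fund, for a payoff of 147.90.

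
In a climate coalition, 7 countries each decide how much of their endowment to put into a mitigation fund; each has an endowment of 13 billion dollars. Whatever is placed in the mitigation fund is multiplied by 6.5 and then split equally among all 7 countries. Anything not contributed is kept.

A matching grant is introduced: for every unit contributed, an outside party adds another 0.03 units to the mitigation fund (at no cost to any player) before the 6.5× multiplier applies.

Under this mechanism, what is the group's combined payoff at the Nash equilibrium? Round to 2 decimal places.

91.00 billion dollars

The effective private return is 6.5 × 1.03 / 7 = 0.9564, which is still under 1, so the mechanism doesn't change anyone's dominant strategy: zero contribution.
Everyone keeps their endowment and the group total is 7 × 13 = 91.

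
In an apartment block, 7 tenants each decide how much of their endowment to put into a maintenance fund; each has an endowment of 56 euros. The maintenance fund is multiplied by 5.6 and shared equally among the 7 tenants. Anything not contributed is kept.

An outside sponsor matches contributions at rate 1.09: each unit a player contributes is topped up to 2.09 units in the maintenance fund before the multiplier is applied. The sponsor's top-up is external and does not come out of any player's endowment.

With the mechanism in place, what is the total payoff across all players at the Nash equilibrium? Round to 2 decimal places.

Under the mechanism each unit contributed yields 5.6 × 2.09 / 7 = 1.6720 back to its contributor per unit of net cost, which exceeds 1, making full contribution the dominant choice for everyone.
At the Nash equilibrium everyone contributes 56. Group total payoff = 5.6 × 2.09 × 392 = 4587.97.

4587.97 euros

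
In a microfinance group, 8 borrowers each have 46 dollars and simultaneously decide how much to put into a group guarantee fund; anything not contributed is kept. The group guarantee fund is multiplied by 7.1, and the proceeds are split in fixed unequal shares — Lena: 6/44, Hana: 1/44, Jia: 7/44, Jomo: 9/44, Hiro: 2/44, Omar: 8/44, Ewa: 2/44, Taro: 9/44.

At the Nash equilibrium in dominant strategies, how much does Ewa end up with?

Each unit j contributes comes back to j as 7.1 × (j's share), so j prefers to contribute only if that share exceeds 1/7.1 = 0.1408; otherwise keeping the unit dominates.
Jia, Jomo, Omar and Taro are above the threshold, contributing 46 each; the remaining 4 contribute 0. Total contributed: 184.
Ewa keeps 46 and receives 7.1 × 184 × 2/44 = 59.38 from the group guarantee fund, for a payoff of 105.38.

105.38 dollars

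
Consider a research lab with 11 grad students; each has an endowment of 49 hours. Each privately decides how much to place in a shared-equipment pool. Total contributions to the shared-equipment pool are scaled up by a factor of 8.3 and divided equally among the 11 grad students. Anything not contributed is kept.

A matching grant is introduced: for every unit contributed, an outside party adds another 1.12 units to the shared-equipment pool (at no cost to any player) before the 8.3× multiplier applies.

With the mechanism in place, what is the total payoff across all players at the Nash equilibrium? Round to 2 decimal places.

With the mechanism, a contributed unit returns 8.3 × 2.12 / 11 = 1.5996 per unit of net cost to the contributor — now above 1 — so contributing fully is weakly dominant for every player.
At the Nash equilibrium everyone contributes 49. Group total payoff = 8.3 × 2.12 × 539 = 9484.24.

9484.24 hours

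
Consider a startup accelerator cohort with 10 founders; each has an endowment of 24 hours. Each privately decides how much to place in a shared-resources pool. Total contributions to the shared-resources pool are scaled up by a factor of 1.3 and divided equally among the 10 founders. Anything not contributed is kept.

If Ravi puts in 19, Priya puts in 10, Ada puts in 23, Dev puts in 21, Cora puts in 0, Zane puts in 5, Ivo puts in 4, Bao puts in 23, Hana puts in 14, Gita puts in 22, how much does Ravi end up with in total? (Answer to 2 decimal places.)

23.33 hours

Total contributed: 19 + 10 + 23 + 21 + 0 + 5 + 4 + 23 + 14 + 22 = 141.
Each receives 1.3 × 141 / 10 = 18.33 from the shared-resources pool.
Ravi keeps 24 − 19 = 5, so Ravi's payoff is 5 + 18.33 = 23.33.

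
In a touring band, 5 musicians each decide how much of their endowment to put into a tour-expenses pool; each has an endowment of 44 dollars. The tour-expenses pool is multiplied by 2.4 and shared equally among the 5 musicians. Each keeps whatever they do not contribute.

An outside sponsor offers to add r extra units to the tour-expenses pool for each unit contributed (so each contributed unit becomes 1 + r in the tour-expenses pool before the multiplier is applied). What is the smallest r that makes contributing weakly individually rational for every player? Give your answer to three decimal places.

1.083

With matching at rate r, one contributed unit becomes (1 + r) in the tour-expenses pool and returns 2.4 × (1 + r) / 5 to the contributor.
Setting this equal to 1: 1 + r = 5/2.4 = 2.0833.
So the minimum matching rate is r = 2.0833 − 1 = 1.083.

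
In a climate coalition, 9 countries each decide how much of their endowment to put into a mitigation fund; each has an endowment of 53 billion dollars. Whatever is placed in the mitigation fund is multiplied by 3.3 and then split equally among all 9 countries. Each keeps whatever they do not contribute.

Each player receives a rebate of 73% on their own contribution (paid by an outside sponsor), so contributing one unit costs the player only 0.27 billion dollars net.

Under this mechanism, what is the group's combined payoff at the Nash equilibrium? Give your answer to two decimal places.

1922.31 billion dollars

With the mechanism, a contributed unit returns (3.3/9) / 0.27 = 1.3580 per unit of net cost to the contributor — now above 1 — so contributing fully is weakly dominant for every player.
So the Nash equilibrium is full contribution by all 9; the group earns 9 × (53 × 0.73 + 3.3 × 53) = 1922.31.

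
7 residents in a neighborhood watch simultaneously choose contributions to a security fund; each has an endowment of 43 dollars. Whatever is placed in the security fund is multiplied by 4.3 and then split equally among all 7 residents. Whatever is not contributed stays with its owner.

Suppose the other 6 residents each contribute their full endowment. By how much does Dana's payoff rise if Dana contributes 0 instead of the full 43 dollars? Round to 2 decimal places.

Switching from a contribution of 43 to 0 lets Dana keep an extra 43 dollars, but lowers the security fund by 43, which costs Dana their own share of that drop: 4.3/7 × 43 = 26.41.
Net gain = 43 − 26.41 = 16.59. The private return per contributed unit (0.6143) is below 1, so free-riding is indeed the best response regardless of what the others do.

16.59 dollars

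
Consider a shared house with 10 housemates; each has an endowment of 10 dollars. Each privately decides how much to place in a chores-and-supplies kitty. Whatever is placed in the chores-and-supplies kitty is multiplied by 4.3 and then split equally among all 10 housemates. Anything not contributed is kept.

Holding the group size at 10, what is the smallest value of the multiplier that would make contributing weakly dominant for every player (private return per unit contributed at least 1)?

A contributed unit returns (multiplier)/10 to its contributor.
This reaches 1 exactly when the multiplier is 10.

10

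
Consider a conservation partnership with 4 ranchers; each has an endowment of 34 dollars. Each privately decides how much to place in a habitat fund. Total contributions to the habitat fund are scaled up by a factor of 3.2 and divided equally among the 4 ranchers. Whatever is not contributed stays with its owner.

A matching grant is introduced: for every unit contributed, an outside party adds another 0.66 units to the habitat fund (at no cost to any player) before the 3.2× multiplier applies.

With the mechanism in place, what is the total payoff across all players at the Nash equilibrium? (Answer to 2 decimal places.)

The effective private return per unit is now 3.2 × 1.66 / 4 = 1.3280 > 1, so every player's dominant strategy flips to full contribution.
So the Nash equilibrium is full contribution by all 4; the group earns 3.2 × 1.66 × 136 = 722.43.

722.43 dollars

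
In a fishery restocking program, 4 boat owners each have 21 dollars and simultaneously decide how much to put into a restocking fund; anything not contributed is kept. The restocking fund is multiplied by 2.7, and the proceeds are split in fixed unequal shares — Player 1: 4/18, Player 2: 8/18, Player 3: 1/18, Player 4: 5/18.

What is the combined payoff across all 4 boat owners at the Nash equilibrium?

119.70 dollars

For player j, contributing a unit is worthwhile iff 2.7 × (j's share) ≥ 1, i.e. iff j's share is at least 0.3704.
Only Player 2 (8/18) clears that bar, contributing 21; the remaining 3 contribute 0. Total contributed: 21.
The restocking fund pays out 2.7 × 21 = 56.70 in total (split across the unequal shares, but the aggregate is all that matters for the group sum).
The 3 free-riders keep 21 each, adding 63. Group total = 63 + 56.70 = 119.70.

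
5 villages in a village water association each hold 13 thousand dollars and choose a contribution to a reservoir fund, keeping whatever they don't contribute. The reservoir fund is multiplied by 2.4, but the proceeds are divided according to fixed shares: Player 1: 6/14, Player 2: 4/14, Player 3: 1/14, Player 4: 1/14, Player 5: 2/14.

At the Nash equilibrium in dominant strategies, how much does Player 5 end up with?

17.46 thousand dollars

Player j's private return per contributed unit is 2.4 × (j's share). Contributing is weakly dominant for j when that share is at least 1/2.4 = 0.4167, and contributing 0 is dominant otherwise.
The only share above 0.4167 is Player 1's 6/14, contributing 13; the remaining 4 contribute 0. Total contributed: 13.
Player 5 keeps 13 and receives 2.4 × 13 × 2/14 = 4.46 from the reservoir fund, for a payoff of 17.46.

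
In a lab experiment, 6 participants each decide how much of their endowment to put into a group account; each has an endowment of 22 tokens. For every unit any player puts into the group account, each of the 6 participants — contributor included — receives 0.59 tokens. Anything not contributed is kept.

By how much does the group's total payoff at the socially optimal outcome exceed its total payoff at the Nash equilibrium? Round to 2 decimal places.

335.28 tokens

The private return per contributed unit is 0.59 < 1, so contributing 0 is dominant for every player. At the Nash equilibrium everyone keeps their 22, and the group total is 6 × 22 = 132.
Each contributed unit returns 3.540 to the group as a whole (0.59 to each of 6 players), which exceeds 1, so the social optimum is full contribution: group total = 3.540 × 132 = 467.28.
Efficiency loss = 467.28 − 132 = 335.28.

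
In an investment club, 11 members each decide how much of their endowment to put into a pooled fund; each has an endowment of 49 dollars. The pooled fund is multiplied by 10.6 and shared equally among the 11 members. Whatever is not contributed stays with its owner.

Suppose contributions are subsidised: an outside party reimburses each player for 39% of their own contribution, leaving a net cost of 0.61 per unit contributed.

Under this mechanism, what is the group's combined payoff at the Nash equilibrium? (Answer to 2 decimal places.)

5923.61 dollars

Under the mechanism each unit contributed yields (10.6/11) / 0.61 = 1.5797 back to its contributor per unit of net cost, which exceeds 1, making full contribution the dominant choice for everyone.
So the Nash equilibrium is full contribution by all 11; the group earns 11 × (49 × 0.39 + 10.6 × 49) = 5923.61.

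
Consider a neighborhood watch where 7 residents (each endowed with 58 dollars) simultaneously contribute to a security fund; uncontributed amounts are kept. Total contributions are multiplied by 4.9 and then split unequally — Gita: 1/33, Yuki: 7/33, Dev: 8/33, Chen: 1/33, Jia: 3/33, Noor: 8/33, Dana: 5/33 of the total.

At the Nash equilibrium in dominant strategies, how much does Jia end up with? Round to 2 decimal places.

135.51 dollars

Player j's private return per contributed unit is 4.9 × (j's share). Contributing is weakly dominant for j when that share is at least 1/4.9 = 0.2041, and contributing 0 is dominant otherwise.
Yuki, Dev and Noor are above the threshold, contributing 58 each; the remaining 4 contribute 0. Total contributed: 174.
Jia keeps 58 and receives 4.9 × 174 × 3/33 = 77.51 from the security fund, for a payoff of 135.51.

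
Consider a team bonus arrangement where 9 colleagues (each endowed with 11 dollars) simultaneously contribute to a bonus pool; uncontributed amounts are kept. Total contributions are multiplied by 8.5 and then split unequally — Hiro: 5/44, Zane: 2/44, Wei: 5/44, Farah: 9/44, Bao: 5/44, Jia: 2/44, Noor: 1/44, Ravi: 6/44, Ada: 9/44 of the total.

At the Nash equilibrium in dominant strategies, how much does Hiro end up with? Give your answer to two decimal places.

42.88 dollars

Player j's private return per contributed unit is 8.5 × (j's share). Contributing is weakly dominant for j when that share is at least 1/8.5 = 0.1176, and contributing 0 is dominant otherwise.
The shares above 0.1176 belong to Farah, Ravi and Ada, contributing 11 each; the remaining 6 contribute 0. Total contributed: 33.
Hiro keeps 11 and receives 8.5 × 33 × 5/44 = 31.88 from the bonus pool, for a payoff of 42.88.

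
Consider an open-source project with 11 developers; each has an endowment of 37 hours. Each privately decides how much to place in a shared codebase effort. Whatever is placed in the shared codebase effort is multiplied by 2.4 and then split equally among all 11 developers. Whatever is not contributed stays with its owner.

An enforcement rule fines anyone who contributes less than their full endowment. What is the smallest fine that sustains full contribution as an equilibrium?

Given the others contribute fully, the best deviation is to contribute 0 (any partial contribution still incurs the fine and gives up units whose private return 0.2182 is below 1).
Deviating from 37 to 0 saves 37 hours but forfeits the deviator's share of the drop in the shared codebase effort: 2.4/11 × 37 = 8.07.
So the deviation gain is 37 − 8.07 = 28.93, and the fine must be at least 28.93 hours to wipe it out.

28.93 hours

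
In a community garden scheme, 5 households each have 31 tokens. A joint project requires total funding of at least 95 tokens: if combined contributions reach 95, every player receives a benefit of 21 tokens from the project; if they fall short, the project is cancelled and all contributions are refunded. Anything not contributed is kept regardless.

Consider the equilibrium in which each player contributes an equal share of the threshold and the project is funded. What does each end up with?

Equal share of the threshold: 95/5 = 19.
At this profile no one gains by cutting their contribution: any cut drops the total below 95, the project is cancelled, contributions are refunded, and the deviator ends with 31, which is less than 31 − 19 + 21 = 33. Contributing more than 19 just wastes the excess. So contributing exactly 19 is a best response.
Each player's payoff: 31 − 19 + 21 = 33.

33 tokens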